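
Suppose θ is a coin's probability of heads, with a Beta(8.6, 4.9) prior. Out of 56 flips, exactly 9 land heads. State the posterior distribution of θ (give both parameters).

Observing 9 successes and 47 failures updates Beta(8.6, 4.9) by adding the success and failure counts to the two shape parameters: α = 8.6+9 = 17.6, β = 4.9+47 = 51.9.

Posterior: Beta(17.6, 51.9)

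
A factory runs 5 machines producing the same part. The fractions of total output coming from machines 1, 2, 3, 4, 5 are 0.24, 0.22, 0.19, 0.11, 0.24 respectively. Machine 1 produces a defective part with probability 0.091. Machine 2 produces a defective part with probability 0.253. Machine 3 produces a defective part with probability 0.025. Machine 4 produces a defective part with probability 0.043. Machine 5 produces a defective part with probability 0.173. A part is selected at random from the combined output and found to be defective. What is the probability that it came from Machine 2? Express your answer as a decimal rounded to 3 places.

Tabulate prior·likelihood by source: [1] prior 0.24, lik 0.091, product 0.02184; [2] prior 0.22, lik 0.253, product 0.05566; [3] prior 0.19, lik 0.025, product 0.004750; [4] prior 0.11, lik 0.043, product 0.004730; [5] prior 0.24, lik 0.173, product 0.04152.
Normalizing constant = 0.12850; the posterior for Machine 2 is its product over the sum, 0.05566/0.12850 = 0.433.

Posterior probability ≈ 0.433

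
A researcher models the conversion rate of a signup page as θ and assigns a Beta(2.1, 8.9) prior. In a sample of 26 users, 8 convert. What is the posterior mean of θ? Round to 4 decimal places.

Posterior mean ≈ 0.2730

The binomial likelihood is conjugate to the Beta prior: with 8 successes and 18 failures, the posterior is Beta(2.1+8, 8.9+18) = Beta(10.1, 26.9).
E[θ | data] = 10.1/(10.1+26.9) = 0.2730.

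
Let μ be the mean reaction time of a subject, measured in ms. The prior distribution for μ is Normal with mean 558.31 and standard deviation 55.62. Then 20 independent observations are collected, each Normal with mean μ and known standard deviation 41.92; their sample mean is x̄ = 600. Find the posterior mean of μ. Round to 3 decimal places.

Posterior mean ≈ 598.849

With known σ, the Normal prior is conjugate. Weight on the data is w = (n/σ²)/(n/σ² + 1/τ₀²) = 0.0113812/(0.0113812+0.00032325) = 0.97238.
Posterior mean = w·x̄ + (1−w)·μ₀ = 0.97238·600 + 0.027618·558.31 = 598.849.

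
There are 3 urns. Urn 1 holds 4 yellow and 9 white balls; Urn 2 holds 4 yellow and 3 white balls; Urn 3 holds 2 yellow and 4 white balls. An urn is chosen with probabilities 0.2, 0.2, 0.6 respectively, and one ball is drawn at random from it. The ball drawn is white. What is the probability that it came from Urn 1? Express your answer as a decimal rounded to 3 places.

Tabulate prior·likelihood by source: [1] prior 0.2, lik 0.6923, product 0.1385; [2] prior 0.2, lik 0.4286, product 0.08571; [3] prior 0.6, lik 0.6667, product 0.4000.
Normalizing constant = 0.62418; the posterior for Urn 1 is its product over the sum, 0.1385/0.62418 = 0.222.

Posterior probability ≈ 0.222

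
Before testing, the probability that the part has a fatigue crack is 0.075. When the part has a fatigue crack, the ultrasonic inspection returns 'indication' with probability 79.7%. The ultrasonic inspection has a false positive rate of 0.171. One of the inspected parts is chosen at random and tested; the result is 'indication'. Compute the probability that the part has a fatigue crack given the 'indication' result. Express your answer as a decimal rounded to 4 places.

Let H be the event that the part has a fatigue crack. P(H) = 0.075, so P(¬H) = 0.925. With E the 'indication' result, P(E|H) = 0.797 and P(E|¬H) = 0.171.
P(E) = 0.797·0.075 + 0.171·0.925 = 0.059775 + 0.15818 = 0.21795.
By Bayes' theorem, P(H|E) = 0.059775 / 0.21795 = 0.2743.

P(H | E) ≈ 0.2743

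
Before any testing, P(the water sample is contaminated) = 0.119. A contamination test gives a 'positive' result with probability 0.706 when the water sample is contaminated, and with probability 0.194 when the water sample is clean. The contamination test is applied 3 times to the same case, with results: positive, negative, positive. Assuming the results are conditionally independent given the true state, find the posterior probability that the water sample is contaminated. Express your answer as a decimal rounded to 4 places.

Posterior P(H) ≈ 0.3949

With H the event that the water sample is contaminated, the joint likelihood of the observed sequence is P(data|H) = 0.706·0.294·0.706 = 0.14654 and P(data|¬H) = 0.194·0.806·0.194 = 0.030335.
Bayes: P(H|data) = 0.119·0.14654 / (0.119·0.14654 + 0.881·0.030335) = 0.017438/0.044163 = 0.3949.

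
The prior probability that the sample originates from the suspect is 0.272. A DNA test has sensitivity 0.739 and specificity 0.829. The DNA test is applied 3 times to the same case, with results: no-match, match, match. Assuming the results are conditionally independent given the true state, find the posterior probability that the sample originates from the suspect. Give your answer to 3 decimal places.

With H the event that the sample originates from the suspect, the joint likelihood of the observed sequence is P(data|H) = 0.261·0.739·0.739 = 0.14254 and P(data|¬H) = 0.829·0.171·0.171 = 0.024241.
Bayes: P(H|data) = 0.272·0.14254 / (0.272·0.14254 + 0.728·0.024241) = 0.038770/0.056418 = 0.6872.

Posterior P(H) ≈ 0.687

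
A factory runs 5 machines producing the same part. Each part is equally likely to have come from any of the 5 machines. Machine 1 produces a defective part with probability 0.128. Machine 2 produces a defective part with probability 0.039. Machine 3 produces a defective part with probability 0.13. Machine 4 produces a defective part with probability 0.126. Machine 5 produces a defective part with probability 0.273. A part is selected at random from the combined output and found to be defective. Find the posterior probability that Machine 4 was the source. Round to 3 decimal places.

Tabulate prior·likelihood by source: [1] prior 0.2, lik 0.128, product 0.02560; [2] prior 0.2, lik 0.039, product 0.007800; [3] prior 0.2, lik 0.13, product 0.02600; [4] prior 0.2, lik 0.126, product 0.02520; [5] prior 0.2, lik 0.273, product 0.05460.
Normalizing constant = 0.13920; the posterior for Machine 4 is its product over the sum, 0.02520/0.13920 = 0.181.

Posterior probability ≈ 0.181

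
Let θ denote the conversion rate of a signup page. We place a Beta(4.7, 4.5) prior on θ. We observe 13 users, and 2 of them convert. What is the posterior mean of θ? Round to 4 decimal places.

The binomial likelihood is conjugate to the Beta prior: with 2 successes and 11 failures, the posterior is Beta(4.7+2, 4.5+11) = Beta(6.7, 15.5).
Posterior mean = α/(α+β) = 6.7/22.2 = 0.3018.

Posterior mean ≈ 0.3018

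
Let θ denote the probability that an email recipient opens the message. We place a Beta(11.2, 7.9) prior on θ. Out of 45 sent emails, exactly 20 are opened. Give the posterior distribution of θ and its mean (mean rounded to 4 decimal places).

Observing 20 successes and 25 failures updates Beta(11.2, 7.9) by adding the success and failure counts to the two shape parameters: α = 11.2+20 = 31.2, β = 7.9+25 = 32.9.
Posterior mean = α/(α+β) = 31.2/64.1 = 0.4867.

Posterior: Beta(31.2, 32.9); mean ≈ 0.4867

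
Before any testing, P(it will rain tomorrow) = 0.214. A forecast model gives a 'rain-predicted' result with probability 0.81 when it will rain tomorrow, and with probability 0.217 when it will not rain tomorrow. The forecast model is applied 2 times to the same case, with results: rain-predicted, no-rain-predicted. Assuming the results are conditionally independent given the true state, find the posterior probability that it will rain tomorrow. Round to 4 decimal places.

Posterior P(H) ≈ 0.1978

With H the event that it will rain tomorrow, the joint likelihood of the observed sequence is P(data|H) = 0.81·0.19 = 0.15390 and P(data|¬H) = 0.217·0.783 = 0.16991.
Bayes: P(H|data) = 0.214·0.15390 / (0.214·0.15390 + 0.786·0.16991) = 0.032935/0.16648 = 0.1978.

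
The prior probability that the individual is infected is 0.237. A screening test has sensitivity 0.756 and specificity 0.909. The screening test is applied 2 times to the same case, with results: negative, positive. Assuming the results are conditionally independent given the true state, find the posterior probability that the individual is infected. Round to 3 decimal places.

Let H be the event that the individual is infected; start with P(H) = 0.237. P('positive'|H) = 0.756, P('positive'|¬H) = 0.091.
Update on result 1 ('negative'): P(H) ← 0.244·0.2370 / (0.244·0.2370 + 0.909·0.7630) = 0.057828/0.75140 = 0.0770.
Update on result 2 ('positive'): P(H) ← 0.756·0.0770 / (0.756·0.0770 + 0.091·0.9230) = 0.058182/0.14218 = 0.4092.

Posterior P(H) ≈ 0.409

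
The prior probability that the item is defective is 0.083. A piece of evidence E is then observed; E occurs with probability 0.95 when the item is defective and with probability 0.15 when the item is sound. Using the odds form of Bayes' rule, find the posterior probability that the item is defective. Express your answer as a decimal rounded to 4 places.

Posterior probability ≈ 0.3644

Prior odds = 0.083/(1−0.083) = 0.090513. In log-odds, ln(0.090513) = -2.4023.
Add log likelihood ratio: ln(6.3333) = 1.8458.
Posterior log-odds = -0.55644, so posterior odds = exp(-0.55644) = 0.57325. Converting, P(H|E) = 0.57325/1.5732 = 0.3644.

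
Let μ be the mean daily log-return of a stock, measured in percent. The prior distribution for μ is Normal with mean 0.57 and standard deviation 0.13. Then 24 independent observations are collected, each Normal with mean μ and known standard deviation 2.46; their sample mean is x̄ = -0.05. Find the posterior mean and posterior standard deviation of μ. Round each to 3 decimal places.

Prior precision 1/τ₀² = 1/0.13² = 59.1716; data precision n/σ² = 24/2.46² = 3.96589.
Posterior precision = 59.1716 + 3.96589 = 63.1375, giving posterior SD = 1/√63.1375 = 0.126.
Posterior mean = (59.1716·0.57 + 3.96589·-0.05) / 63.1375 = 0.531.

Posterior mean ≈ 0.531; posterior SD ≈ 0.126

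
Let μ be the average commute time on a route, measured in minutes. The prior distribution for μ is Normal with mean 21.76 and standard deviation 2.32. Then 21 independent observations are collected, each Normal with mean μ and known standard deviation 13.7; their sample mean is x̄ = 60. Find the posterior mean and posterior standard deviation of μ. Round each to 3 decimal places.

Posterior mean ≈ 36.133; posterior SD ≈ 1.833

With known σ, the Normal prior is conjugate. Weight on the data is w = (n/σ²)/(n/σ² + 1/τ₀²) = 0.111887/(0.111887+0.185791) = 0.37587.
Posterior mean = w·x̄ + (1−w)·μ₀ = 0.37587·60 + 0.62413·21.76 = 36.133. Posterior variance = 1/(0.111887+0.185791) = 3.35934, so SD = 1.833.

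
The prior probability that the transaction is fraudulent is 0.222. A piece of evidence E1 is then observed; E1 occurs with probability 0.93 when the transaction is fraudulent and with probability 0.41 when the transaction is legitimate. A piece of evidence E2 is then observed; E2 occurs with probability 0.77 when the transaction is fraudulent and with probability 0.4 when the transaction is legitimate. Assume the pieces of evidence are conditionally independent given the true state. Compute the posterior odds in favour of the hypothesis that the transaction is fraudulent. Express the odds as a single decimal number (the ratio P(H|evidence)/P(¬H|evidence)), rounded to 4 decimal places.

Posterior odds ≈ 1.2460

Prior odds = 0.222/(1−0.222) = 0.28535.
Likelihood ratio for E1 = 0.93/0.41 = 2.2683.
Likelihood ratio for E2 = 0.77/0.4 = 1.9250.
Posterior odds = prior odds × LR₁ × LR₂ = 1.2460.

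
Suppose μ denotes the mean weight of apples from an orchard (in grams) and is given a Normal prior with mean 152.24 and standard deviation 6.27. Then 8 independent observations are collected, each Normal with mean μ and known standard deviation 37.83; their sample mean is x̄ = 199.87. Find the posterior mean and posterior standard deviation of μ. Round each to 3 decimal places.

With known σ, the Normal prior is conjugate. Weight on the data is w = (n/σ²)/(n/σ² + 1/τ₀²) = 0.00559007/(0.00559007+0.0254369) = 0.18017.
Posterior mean = w·x̄ + (1−w)·μ₀ = 0.18017·199.87 + 0.81983·152.24 = 160.821. Posterior variance = 1/(0.00559007+0.0254369) = 32.2300, so SD = 5.677.

Posterior mean ≈ 160.821; posterior SD ≈ 5.677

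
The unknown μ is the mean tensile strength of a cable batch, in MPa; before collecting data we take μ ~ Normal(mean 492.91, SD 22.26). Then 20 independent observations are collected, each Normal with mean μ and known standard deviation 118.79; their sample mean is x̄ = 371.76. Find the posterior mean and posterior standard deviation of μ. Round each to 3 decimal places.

With known σ, the Normal prior is conjugate. Weight on the data is w = (n/σ²)/(n/σ² + 1/τ₀²) = 0.00141733/(0.00141733+0.00201813) = 0.41256.
Posterior mean = w·x̄ + (1−w)·μ₀ = 0.41256·371.76 + 0.58744·492.91 = 442.929. Posterior variance = 1/(0.00141733+0.00201813) = 291.082, so SD = 17.061.

Posterior mean ≈ 442.929; posterior SD ≈ 17.061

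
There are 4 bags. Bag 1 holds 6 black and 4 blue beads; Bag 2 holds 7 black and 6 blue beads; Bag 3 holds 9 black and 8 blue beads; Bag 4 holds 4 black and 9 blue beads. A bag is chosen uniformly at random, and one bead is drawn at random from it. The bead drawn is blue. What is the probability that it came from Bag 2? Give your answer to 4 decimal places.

Posterior probability ≈ 0.2280

Tabulate prior·likelihood by source: [1] prior 0.25, lik 0.4, product 0.1000; [2] prior 0.25, lik 0.4615, product 0.1154; [3] prior 0.25, lik 0.4706, product 0.1176; [4] prior 0.25, lik 0.6923, product 0.1731.
Normalizing constant = 0.50611; the posterior for Bag 2 is its product over the sum, 0.1154/0.50611 = 0.2280.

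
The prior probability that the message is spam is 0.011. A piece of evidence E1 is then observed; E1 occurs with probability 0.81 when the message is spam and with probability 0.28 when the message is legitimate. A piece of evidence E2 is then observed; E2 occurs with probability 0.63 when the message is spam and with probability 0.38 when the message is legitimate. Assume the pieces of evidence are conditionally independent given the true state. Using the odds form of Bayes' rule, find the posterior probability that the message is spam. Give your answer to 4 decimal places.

Posterior probability ≈ 0.0506

Prior odds = 0.011/(1−0.011) = 0.011122. In log-odds, ln(0.011122) = -4.4988.
Add log likelihood ratios: ln(2.8929) + ln(1.6579) = 1.5678.
Posterior log-odds = -2.9310, so posterior odds = exp(-2.9310) = 0.053343. Converting, P(H|E) = 0.053343/1.0533 = 0.0506.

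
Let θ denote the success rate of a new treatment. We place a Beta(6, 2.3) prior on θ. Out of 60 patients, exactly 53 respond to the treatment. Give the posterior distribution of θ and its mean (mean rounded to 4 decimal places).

The binomial likelihood is conjugate to the Beta prior: with 53 successes and 7 failures, the posterior is Beta(6+53, 2.3+7) = Beta(59, 9.3).
E[θ | data] = 59/(59+9.3) = 0.8638.

Posterior: Beta(59, 9.3); mean ≈ 0.8638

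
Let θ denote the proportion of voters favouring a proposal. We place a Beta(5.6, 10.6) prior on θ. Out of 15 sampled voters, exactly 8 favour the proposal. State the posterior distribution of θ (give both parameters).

Posterior: Beta(13.6, 17.6)

Observing 8 successes and 7 failures updates Beta(5.6, 10.6) by adding the success and failure counts to the two shape parameters: α = 5.6+8 = 13.6, β = 10.6+7 = 17.6.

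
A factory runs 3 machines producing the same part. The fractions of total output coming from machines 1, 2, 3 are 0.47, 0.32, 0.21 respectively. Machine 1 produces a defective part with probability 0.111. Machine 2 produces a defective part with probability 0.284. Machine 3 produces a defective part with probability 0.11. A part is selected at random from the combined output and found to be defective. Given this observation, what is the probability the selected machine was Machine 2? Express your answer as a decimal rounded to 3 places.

P(defective|M1) = 0.111; P(defective|M2) = 0.284; P(defective|M3) = 0.11.
Prior × likelihood for each source: 0.47·0.111=0.05217, 0.32·0.284=0.09088, 0.21·0.11=0.02310. Summing gives P(defective) = 0.16615.
P(Machine 2 | defective) = 0.09088 / 0.16615 = 0.547.

Posterior probability ≈ 0.547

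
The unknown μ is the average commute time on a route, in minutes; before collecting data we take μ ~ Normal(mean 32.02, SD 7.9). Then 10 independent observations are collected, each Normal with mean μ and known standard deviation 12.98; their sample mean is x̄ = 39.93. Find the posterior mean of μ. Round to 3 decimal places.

With known σ, the Normal prior is conjugate. Weight on the data is w = (n/σ²)/(n/σ² + 1/τ₀²) = 0.0593541/(0.0593541+0.0160231) = 0.78743.
Posterior mean = w·x̄ + (1−w)·μ₀ = 0.78743·39.93 + 0.21257·32.02 = 38.249.

Posterior mean ≈ 38.249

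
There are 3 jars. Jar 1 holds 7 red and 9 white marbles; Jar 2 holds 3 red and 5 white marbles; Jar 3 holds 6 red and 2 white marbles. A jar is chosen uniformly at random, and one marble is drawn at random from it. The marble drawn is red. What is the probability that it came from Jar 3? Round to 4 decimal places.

Posterior probability ≈ 0.4800

Tabulate prior·likelihood by source: [1] prior 0.333333, lik 0.4375, product 0.1458; [2] prior 0.333333, lik 0.375, product 0.1250; [3] prior 0.333333, lik 0.75, product 0.2500.
Normalizing constant = 0.52083; the posterior for Jar 3 is its product over the sum, 0.2500/0.52083 = 0.4800.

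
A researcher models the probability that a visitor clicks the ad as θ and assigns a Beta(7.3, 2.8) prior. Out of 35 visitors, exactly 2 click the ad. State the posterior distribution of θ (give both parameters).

Posterior: Beta(9.3, 35.8)

The binomial likelihood is conjugate to the Beta prior: with 2 successes and 33 failures, the posterior is Beta(7.3+2, 2.8+33) = Beta(9.3, 35.8).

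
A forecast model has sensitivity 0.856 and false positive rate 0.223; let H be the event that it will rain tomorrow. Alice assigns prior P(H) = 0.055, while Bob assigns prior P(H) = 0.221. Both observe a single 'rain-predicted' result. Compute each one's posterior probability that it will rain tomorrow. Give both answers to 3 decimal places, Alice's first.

P('+'|H) = 0.856, P('+'|¬H) = 0.223.
Alice: numerator 0.856·0.055 = 0.047080; evidence = 0.047080+0.223·0.945 = 0.25782; posterior = 0.183.
Bob: numerator 0.856·0.221 = 0.18918; evidence = 0.18918+0.223·0.779 = 0.36289; posterior = 0.521.

Alice: 0.183; Bob: 0.521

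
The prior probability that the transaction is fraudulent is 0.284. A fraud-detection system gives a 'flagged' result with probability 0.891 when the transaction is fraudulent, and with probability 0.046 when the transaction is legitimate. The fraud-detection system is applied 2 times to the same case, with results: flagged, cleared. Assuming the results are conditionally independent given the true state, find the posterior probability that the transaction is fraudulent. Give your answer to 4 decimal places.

Let H be the event that the transaction is fraudulent; start with P(H) = 0.284. P('flagged'|H) = 0.891, P('flagged'|¬H) = 0.046.
Update on result 1 ('flagged'): P(H) ← 0.891·0.2840 / (0.891·0.2840 + 0.046·0.7160) = 0.25304/0.28598 = 0.8848.
Update on result 2 ('cleared'): P(H) ← 0.109·0.8848 / (0.109·0.8848 + 0.954·0.1152) = 0.096447/0.20632 = 0.4675.

Posterior P(H) ≈ 0.4675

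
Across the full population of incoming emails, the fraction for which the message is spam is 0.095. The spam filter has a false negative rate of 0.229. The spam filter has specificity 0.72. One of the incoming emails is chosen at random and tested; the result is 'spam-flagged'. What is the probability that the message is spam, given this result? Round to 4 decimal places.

P(H | E) ≈ 0.2242

Let H be the event that the message is spam. P(H) = 0.095, so P(¬H) = 0.905. With E the 'spam-flagged' result, P(E|H) = 0.771 and P(E|¬H) = 0.28.
P(E) = 0.771·0.095 + 0.28·0.905 = 0.073245 + 0.25340 = 0.32665.
By Bayes' theorem, P(H|E) = 0.073245 / 0.32665 = 0.2242.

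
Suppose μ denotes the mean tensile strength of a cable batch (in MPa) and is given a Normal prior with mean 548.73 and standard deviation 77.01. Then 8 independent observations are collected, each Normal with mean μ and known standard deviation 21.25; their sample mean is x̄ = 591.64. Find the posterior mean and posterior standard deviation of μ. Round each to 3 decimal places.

Prior precision 1/τ₀² = 1/77.01² = 0.00016862; data precision n/σ² = 8/21.25² = 0.0177163.
Posterior precision = 0.00016862 + 0.0177163 = 0.0178849, giving posterior SD = 1/√0.0178849 = 7.478.
Posterior mean = (0.00016862·548.73 + 0.0177163·591.64) / 0.0178849 = 591.235.

Posterior mean ≈ 591.235; posterior SD ≈ 7.478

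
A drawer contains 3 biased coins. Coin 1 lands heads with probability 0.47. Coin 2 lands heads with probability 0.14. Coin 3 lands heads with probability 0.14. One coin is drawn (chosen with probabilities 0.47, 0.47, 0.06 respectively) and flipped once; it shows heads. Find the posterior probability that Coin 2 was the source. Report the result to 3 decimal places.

P(heads|C1) = 0.47; P(heads|C2) = 0.14; P(heads|C3) = 0.14.
Prior × likelihood for each source: 0.47·0.47=0.2209, 0.47·0.14=0.06580, 0.06·0.14=0.008400. Summing gives P(heads) = 0.29510.
P(Coin 2 | heads) = 0.06580 / 0.29510 = 0.223.

Posterior probability ≈ 0.223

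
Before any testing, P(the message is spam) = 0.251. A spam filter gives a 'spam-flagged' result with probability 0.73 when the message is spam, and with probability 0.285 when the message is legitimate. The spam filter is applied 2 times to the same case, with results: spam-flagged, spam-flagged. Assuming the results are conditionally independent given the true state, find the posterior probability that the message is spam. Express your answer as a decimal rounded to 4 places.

With H the event that the message is spam, the joint likelihood of the observed sequence is P(data|H) = 0.73·0.73 = 0.53290 and P(data|¬H) = 0.285·0.285 = 0.081225.
Bayes: P(H|data) = 0.251·0.53290 / (0.251·0.53290 + 0.749·0.081225) = 0.13376/0.19460 = 0.6874.

Posterior P(H) ≈ 0.6874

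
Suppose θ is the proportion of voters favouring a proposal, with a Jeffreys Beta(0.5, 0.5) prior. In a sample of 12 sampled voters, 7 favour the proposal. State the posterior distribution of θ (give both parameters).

The binomial likelihood is conjugate to the Beta prior: with 7 successes and 5 failures, the posterior is Beta(0.5+7, 0.5+5) = Beta(7.5, 5.5).

Posterior: Beta(7.5, 5.5)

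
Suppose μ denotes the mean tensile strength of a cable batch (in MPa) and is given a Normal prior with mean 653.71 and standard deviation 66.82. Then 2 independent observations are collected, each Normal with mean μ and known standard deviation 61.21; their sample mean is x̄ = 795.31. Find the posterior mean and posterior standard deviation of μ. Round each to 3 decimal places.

Posterior mean ≈ 753.459; posterior SD ≈ 36.327

Prior precision 1/τ₀² = 1/66.82² = 0.00022397; data precision n/σ² = 2/61.21² = 0.00053381.
Posterior precision = 0.00022397 + 0.00053381 = 0.00075778, giving posterior SD = 1/√0.00075778 = 36.327.
Posterior mean = (0.00022397·653.71 + 0.00053381·795.31) / 0.00075778 = 753.459.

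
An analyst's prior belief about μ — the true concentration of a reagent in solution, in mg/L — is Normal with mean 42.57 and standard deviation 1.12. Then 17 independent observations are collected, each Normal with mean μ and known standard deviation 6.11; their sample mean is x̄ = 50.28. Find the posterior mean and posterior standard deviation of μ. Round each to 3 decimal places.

Prior precision 1/τ₀² = 1/1.12² = 0.797194; data precision n/σ² = 17/6.11² = 0.455372.
Posterior precision = 0.797194 + 0.455372 = 1.25257, giving posterior SD = 1/√1.25257 = 0.894.
Posterior mean = (0.797194·42.57 + 0.455372·50.28) / 1.25257 = 45.373.

Posterior mean ≈ 45.373; posterior SD ≈ 0.894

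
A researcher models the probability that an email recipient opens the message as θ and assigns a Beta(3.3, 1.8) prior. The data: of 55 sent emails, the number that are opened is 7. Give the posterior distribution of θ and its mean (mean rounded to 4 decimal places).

Posterior: Beta(10.3, 49.8); mean ≈ 0.1714

Observing 7 successes and 48 failures updates Beta(3.3, 1.8) by adding the success and failure counts to the two shape parameters: α = 3.3+7 = 10.3, β = 1.8+48 = 49.8.
E[θ | data] = 10.3/(10.3+49.8) = 0.1714.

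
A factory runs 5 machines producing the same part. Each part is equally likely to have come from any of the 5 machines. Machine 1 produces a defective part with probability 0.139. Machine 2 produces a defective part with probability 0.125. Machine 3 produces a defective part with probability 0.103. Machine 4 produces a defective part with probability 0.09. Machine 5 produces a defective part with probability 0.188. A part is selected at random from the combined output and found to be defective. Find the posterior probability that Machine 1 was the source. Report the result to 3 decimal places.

Tabulate prior·likelihood by source: [1] prior 0.2, lik 0.139, product 0.02780; [2] prior 0.2, lik 0.125, product 0.02500; [3] prior 0.2, lik 0.103, product 0.02060; [4] prior 0.2, lik 0.09, product 0.01800; [5] prior 0.2, lik 0.188, product 0.03760.
Normalizing constant = 0.12900; the posterior for Machine 1 is its product over the sum, 0.02780/0.12900 = 0.216.

Posterior probability ≈ 0.216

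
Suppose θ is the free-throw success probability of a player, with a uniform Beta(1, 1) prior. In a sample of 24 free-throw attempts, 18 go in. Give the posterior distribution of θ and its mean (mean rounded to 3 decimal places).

Observing 18 successes and 6 failures updates Beta(1, 1) by adding the success and failure counts to the two shape parameters: α = 1+18 = 19, β = 1+6 = 7.
Posterior mean = α/(α+β) = 19/26 = 0.731.

Posterior: Beta(19, 7); mean ≈ 0.731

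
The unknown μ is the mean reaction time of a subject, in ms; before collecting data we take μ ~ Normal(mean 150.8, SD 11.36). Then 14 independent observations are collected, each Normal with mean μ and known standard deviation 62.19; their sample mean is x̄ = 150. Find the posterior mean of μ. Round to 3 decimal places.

With known σ, the Normal prior is conjugate. Weight on the data is w = (n/σ²)/(n/σ² + 1/τ₀²) = 0.00361982/(0.00361982+0.00774896) = 0.31840.
Posterior mean = w·x̄ + (1−w)·μ₀ = 0.31840·150 + 0.68160·150.8 = 150.545.

Posterior mean ≈ 150.545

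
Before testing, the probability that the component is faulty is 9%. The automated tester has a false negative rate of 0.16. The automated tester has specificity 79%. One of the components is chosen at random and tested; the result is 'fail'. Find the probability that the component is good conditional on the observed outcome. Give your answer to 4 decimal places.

Let H be the event that the component is faulty. P(H) = 0.09, so P(¬H) = 0.91. With E the 'fail' result, P(E|H) = 0.84 and P(E|¬H) = 0.21.
P(E) = 0.84·0.09 + 0.21·0.91 = 0.075600 + 0.19110 = 0.26670.
By Bayes' theorem, P(H|E) = 0.075600 / 0.26670 = 0.2835. Hence P(¬H|E) = 1 − 0.2835 = 0.7165.

P(¬H | E) ≈ 0.7165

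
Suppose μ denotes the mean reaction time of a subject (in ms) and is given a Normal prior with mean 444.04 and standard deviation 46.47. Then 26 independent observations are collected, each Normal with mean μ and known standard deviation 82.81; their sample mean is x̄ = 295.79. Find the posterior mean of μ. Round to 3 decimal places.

Prior precision 1/τ₀² = 1/46.47² = 0.00046308; data precision n/σ² = 26/82.81² = 0.00379147.
Posterior precision = 0.00046308 + 0.00379147 = 0.00425455.
Posterior mean = (0.00046308·444.04 + 0.00379147·295.79) / 0.00425455 = 311.926.

Posterior mean ≈ 311.926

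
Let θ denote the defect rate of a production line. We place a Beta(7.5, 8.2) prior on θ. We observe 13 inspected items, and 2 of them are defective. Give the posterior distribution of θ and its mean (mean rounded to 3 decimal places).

Observing 2 successes and 11 failures updates Beta(7.5, 8.2) by adding the success and failure counts to the two shape parameters: α = 7.5+2 = 9.5, β = 8.2+11 = 19.2.
E[θ | data] = 9.5/(9.5+19.2) = 0.331.

Posterior: Beta(9.5, 19.2); mean ≈ 0.331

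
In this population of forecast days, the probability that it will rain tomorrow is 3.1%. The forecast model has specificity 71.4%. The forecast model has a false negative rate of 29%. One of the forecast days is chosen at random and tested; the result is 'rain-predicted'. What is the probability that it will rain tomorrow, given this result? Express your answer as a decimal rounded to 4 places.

Write H for 'it will rain tomorrow'. Prior odds H:¬H = 0.031/0.969 = 0.031992. For the 'rain-predicted' outcome, the likelihood ratio is 0.71/0.286 = 2.4825.
Posterior odds = 0.031992 × 2.4825 = 0.079420, so P(H|E) = 0.079420/(1+0.079420) = 0.0736.

P(H | E) ≈ 0.0736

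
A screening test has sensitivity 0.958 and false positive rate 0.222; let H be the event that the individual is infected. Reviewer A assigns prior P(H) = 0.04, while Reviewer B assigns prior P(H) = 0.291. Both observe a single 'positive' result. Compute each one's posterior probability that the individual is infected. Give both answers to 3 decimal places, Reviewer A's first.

P('+'|H) = 0.958, P('+'|¬H) = 0.222.
Reviewer A: numerator 0.958·0.04 = 0.038320; evidence = 0.038320+0.222·0.96 = 0.25144; posterior = 0.152.
Reviewer B: numerator 0.958·0.291 = 0.27878; evidence = 0.27878+0.222·0.709 = 0.43618; posterior = 0.639.

Reviewer A: 0.152; Reviewer B: 0.639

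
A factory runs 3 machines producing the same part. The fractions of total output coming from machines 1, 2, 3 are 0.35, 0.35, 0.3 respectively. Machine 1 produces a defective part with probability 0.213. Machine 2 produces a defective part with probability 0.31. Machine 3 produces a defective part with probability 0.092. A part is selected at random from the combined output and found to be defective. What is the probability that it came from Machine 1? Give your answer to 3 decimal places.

Tabulate prior·likelihood by source: [1] prior 0.35, lik 0.213, product 0.07455; [2] prior 0.35, lik 0.31, product 0.1085; [3] prior 0.3, lik 0.092, product 0.02760.
Normalizing constant = 0.21065; the posterior for Machine 1 is its product over the sum, 0.07455/0.21065 = 0.354.

Posterior probability ≈ 0.354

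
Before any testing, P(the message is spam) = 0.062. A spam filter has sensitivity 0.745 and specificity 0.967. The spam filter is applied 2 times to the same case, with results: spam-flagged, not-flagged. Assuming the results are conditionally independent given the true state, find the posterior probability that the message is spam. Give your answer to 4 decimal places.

Let H be the event that the message is spam; start with P(H) = 0.062. P('spam-flagged'|H) = 0.745, P('spam-flagged'|¬H) = 0.033.
Update on result 1 ('spam-flagged'): P(H) ← 0.745·0.0620 / (0.745·0.0620 + 0.033·0.9380) = 0.046190/0.077144 = 0.5988.
Update on result 2 ('not-flagged'): P(H) ← 0.255·0.5988 / (0.255·0.5988 + 0.967·0.4012) = 0.15268/0.54069 = 0.2824.

Posterior P(H) ≈ 0.2824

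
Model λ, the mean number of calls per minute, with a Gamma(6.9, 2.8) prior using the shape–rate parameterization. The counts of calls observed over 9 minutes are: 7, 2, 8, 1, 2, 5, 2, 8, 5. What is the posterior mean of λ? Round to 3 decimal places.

The Poisson likelihood adds the total count to the shape and the number of exposure periods to the rate. Here ∑xᵢ = 40 and n = 9, so shape 6.9→46.9 and rate 2.8→11.8.
E[λ | data] = 46.9/11.8 = 3.975.

Posterior mean ≈ 3.975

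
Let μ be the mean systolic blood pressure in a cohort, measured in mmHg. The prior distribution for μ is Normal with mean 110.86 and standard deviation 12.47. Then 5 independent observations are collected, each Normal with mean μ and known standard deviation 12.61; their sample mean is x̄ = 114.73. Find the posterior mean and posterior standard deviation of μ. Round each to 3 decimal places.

Prior precision 1/τ₀² = 1/12.47² = 0.00643083; data precision n/σ² = 5/12.61² = 0.0314441.
Posterior precision = 0.00643083 + 0.0314441 = 0.0378750, giving posterior SD = 1/√0.0378750 = 5.138.
Posterior mean = (0.00643083·110.86 + 0.0314441·114.73) / 0.0378750 = 114.073.

Posterior mean ≈ 114.073; posterior SD ≈ 5.138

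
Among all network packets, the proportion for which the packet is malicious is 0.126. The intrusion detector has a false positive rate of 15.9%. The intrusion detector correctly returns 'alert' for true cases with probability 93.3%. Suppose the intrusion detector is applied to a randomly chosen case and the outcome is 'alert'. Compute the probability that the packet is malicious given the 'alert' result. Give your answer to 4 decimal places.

Write H for 'the packet is malicious'. Prior odds H:¬H = 0.126/0.874 = 0.14416. For the 'alert' outcome, the likelihood ratio is 0.933/0.159 = 5.8679.
Posterior odds = 0.14416 × 5.8679 = 0.84595, so P(H|E) = 0.84595/(1+0.84595) = 0.4583.

P(H | E) ≈ 0.4583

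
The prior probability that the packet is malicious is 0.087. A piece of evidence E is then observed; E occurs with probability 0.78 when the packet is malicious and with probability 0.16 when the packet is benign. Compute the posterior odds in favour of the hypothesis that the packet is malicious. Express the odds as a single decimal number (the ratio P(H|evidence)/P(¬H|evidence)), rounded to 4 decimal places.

Prior odds = 0.087/(1−0.087) = 0.095290.
Likelihood ratio for E = 0.78/0.16 = 4.8750.
Posterior odds = prior odds × LR = 0.46454.

Posterior odds ≈ 0.4645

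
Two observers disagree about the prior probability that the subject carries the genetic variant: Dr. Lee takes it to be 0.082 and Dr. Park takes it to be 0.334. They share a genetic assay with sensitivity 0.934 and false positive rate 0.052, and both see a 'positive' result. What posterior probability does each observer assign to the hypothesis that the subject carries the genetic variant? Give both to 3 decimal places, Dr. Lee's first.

P('+'|H) = 0.934, P('+'|¬H) = 0.052.
Dr. Lee: numerator 0.934·0.082 = 0.076588; evidence = 0.076588+0.052·0.918 = 0.12432; posterior = 0.616.
Dr. Park: numerator 0.934·0.334 = 0.31196; evidence = 0.31196+0.052·0.666 = 0.34659; posterior = 0.900.

Dr. Lee: 0.616; Dr. Park: 0.900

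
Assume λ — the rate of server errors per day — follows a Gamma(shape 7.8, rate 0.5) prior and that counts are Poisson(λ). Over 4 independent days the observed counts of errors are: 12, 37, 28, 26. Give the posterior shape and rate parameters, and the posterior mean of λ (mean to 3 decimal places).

The Poisson likelihood adds the total count to the shape and the number of exposure periods to the rate. Here ∑xᵢ = 103 and n = 4, so shape 7.8→110.8 and rate 0.5→4.5.
Posterior mean = shape/rate = 110.8/4.5 = 24.622.

Posterior: Gamma(shape=110.8, rate=4.5); mean ≈ 24.622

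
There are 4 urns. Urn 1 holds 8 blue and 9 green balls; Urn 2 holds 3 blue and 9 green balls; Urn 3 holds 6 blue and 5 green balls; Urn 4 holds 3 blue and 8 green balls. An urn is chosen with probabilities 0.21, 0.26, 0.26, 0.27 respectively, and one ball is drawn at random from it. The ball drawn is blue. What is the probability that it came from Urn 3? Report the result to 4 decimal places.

Posterior probability ≈ 0.3739

Tabulate prior·likelihood by source: [1] prior 0.21, lik 0.4706, product 0.09882; [2] prior 0.26, lik 0.25, product 0.06500; [3] prior 0.26, lik 0.5455, product 0.1418; [4] prior 0.27, lik 0.2727, product 0.07364.
Normalizing constant = 0.37928; the posterior for Urn 3 is its product over the sum, 0.1418/0.37928 = 0.3739.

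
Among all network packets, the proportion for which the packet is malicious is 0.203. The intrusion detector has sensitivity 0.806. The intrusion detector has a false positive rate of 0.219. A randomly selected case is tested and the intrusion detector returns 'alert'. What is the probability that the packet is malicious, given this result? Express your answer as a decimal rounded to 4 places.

Write H for 'the packet is malicious'. Prior odds H:¬H = 0.203/0.797 = 0.25471. For the 'alert' outcome, the likelihood ratio is 0.806/0.219 = 3.6804.
Posterior odds = 0.25471 × 3.6804 = 0.93741, so P(H|E) = 0.93741/(1+0.93741) = 0.4838.

P(H | E) ≈ 0.4838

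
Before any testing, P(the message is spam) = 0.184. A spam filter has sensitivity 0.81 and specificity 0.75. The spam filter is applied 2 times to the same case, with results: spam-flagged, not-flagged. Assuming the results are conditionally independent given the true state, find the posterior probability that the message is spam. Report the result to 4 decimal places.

Posterior P(H) ≈ 0.1562

With H the event that the message is spam, the joint likelihood of the observed sequence is P(data|H) = 0.81·0.19 = 0.15390 and P(data|¬H) = 0.25·0.75 = 0.18750.
Bayes: P(H|data) = 0.184·0.15390 / (0.184·0.15390 + 0.816·0.18750) = 0.028318/0.18132 = 0.1562.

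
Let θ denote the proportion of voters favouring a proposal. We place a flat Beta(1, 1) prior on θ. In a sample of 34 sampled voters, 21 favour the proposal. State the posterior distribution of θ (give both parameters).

Posterior: Beta(22, 14)

The binomial likelihood is conjugate to the Beta prior: with 21 successes and 13 failures, the posterior is Beta(1+21, 1+13) = Beta(22, 14).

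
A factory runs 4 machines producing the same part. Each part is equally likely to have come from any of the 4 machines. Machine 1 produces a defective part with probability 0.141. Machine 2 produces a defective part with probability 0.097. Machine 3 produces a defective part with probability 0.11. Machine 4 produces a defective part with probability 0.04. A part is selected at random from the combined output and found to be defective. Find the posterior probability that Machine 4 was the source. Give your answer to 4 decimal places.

Tabulate prior·likelihood by source: [1] prior 0.25, lik 0.141, product 0.03525; [2] prior 0.25, lik 0.097, product 0.02425; [3] prior 0.25, lik 0.11, product 0.02750; [4] prior 0.25, lik 0.04, product 0.01000.
Normalizing constant = 0.097000; the posterior for Machine 4 is its product over the sum, 0.01000/0.097000 = 0.1031.

Posterior probability ≈ 0.1031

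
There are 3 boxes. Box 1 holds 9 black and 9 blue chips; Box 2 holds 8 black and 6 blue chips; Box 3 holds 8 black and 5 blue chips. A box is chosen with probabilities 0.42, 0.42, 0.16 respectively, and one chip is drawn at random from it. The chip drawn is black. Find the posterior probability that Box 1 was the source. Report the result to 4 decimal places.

Posterior probability ≈ 0.3829

Tabulate prior·likelihood by source: [1] prior 0.42, lik 0.5, product 0.2100; [2] prior 0.42, lik 0.5714, product 0.2400; [3] prior 0.16, lik 0.6154, product 0.09846.
Normalizing constant = 0.54846; the posterior for Box 1 is its product over the sum, 0.2100/0.54846 = 0.3829.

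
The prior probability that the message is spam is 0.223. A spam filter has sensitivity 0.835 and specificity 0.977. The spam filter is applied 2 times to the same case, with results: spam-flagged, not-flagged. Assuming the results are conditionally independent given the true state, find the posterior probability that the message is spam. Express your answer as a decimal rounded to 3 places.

Posterior P(H) ≈ 0.638

With H the event that the message is spam, the joint likelihood of the observed sequence is P(data|H) = 0.835·0.165 = 0.13778 and P(data|¬H) = 0.023·0.977 = 0.022471.
Bayes: P(H|data) = 0.223·0.13778 / (0.223·0.13778 + 0.777·0.022471) = 0.030724/0.048184 = 0.6376.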